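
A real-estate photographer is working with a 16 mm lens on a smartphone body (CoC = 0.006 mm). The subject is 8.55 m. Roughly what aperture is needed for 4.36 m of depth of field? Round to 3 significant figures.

Write h = H − f = f²/(N·c). The thin-lens limits are Dn = s·h/(h + (s−f)) and Df = s·h/(h − (s−f)), so DoF = Df − Dn = 2·s·(s−f)·h / (h² − (s−f)²).
That is a quadratic in h: DoF·h² − 2·s·(s−f)·h − DoF·(s−f)² = 0 ⇒ h = (s−f)·(s + √(s² + DoF²)) / DoF = 8534 × (8550 + √(8550² + 4360²)) / 4360 = 8534 × (8550 + 9597.50) / 4360 ≈ 35521 mm.
Then N = f²/(c·h) = 16² / (0.006 × 35521) = 256 / 213.12 ≈ 1.20.

f/1.20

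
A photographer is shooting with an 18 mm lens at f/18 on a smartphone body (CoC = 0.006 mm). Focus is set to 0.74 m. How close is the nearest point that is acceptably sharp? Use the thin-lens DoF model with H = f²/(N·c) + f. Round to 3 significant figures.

Hyperfocal distance H = f²/(N·c) + f = 18²/(18 × 0.006) + 18 = 324/0.108 + 18 ≈ 3018.0 mm ≈ 3.018 m.
Near limit Dn = s·(H − f)/(H + s − 2f) = 740 × (3018.0 − 18) / (3018.0 + 740 − 2 × 18) = 740 × 3000.0 / 3722.0 ≈ 596.45 mm ≈ 0.596 m.

0.596 m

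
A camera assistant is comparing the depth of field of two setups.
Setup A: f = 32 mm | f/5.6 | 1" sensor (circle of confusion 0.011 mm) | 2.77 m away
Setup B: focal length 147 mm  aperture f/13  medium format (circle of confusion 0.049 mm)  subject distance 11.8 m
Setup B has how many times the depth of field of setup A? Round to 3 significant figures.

9.80

Setup A: H = 32²/(5.6×0.011) + 32 ≈ 16655.4 mm; DoF = Df − Dn = 3316.20 − 2378.28 ≈ 937.92 mm.
Setup B: H = 147²/(13×0.049) + 147 ≈ 34070.1 mm; DoF = Df − Dn = 17974.4 − 8782.9 ≈ 9191.5 mm.
Ratio = 9191.5 / 937.92 ≈ 9.80.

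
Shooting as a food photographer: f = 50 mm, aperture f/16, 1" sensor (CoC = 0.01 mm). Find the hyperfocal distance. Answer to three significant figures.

Hyperfocal distance H = f²/(N·c) + f = 50²/(16 × 0.01) + 50 = 2500/0.16 + 50 ≈ 15675.0 mm ≈ 15.7 m.

15.7 m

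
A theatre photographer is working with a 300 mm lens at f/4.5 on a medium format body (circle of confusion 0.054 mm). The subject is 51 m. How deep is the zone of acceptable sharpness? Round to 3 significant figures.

14.2 m

Hyperfocal distance H = f²/(N·c) + f = 300²/(4.5 × 0.054) + 300 = 90000/0.243 + 300 ≈ 370670.4 mm ≈ 370.7 m.
Near limit Dn = s·(H − f)/(H + s − 2f) = 51000 × (370670.4 − 300) / (370670.4 + 51000 − 2 × 300) = 51000 × 370370.4 / 421070.4 ≈ 44859 mm.
Far limit Df = s·(H − f)/(H − s) = 51000 × (370670.4 − 300) / (370670.4 − 51000) = 51000 × 370370.4 / 319670.4 ≈ 59089 mm.
Depth of field = Df − Dn = 59089 − 44859 ≈ 14230 mm ≈ 14.2 m.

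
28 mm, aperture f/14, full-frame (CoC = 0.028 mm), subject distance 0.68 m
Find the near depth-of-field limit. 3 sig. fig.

Hyperfocal distance H = f²/(N·c) + f = 28²/(14 × 0.028) + 28 = 784/0.392 + 28 ≈ 2028.0 mm ≈ 2.028 m.
Near limit Dn = s·(H − f)/(H + s − 2f) = 680 × (2028.0 − 28) / (2028.0 + 680 − 2 × 28) = 680 × 2000.0 / 2652.0 ≈ 512.82 mm ≈ 0.513 m.

0.513 m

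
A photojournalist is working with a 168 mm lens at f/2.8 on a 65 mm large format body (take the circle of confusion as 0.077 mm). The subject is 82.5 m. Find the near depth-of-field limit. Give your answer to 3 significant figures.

50.6 m

Hyperfocal distance H = f²/(N·c) + f = 168²/(2.8 × 0.077) + 168 = 28224/0.2156 + 168 ≈ 131077.1 mm ≈ 131.1 m.
Near limit Dn = s·(H − f)/(H + s − 2f) = 82500 × (131077.1 − 168) / (131077.1 + 82500 − 2 × 168) = 82500 × 130909.1 / 213241.1 ≈ 50647 mm ≈ 50.6 m.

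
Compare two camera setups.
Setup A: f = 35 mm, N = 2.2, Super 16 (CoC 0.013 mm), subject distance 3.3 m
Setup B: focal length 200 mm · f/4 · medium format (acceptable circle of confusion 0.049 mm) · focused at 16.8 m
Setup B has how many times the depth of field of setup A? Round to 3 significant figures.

5.44

Setup A: H = 35²/(2.2×0.013) + 35 ≈ 42867.2 mm; DoF = Df − Dn = 3572.31 − 3066.27 ≈ 506.04 mm.
Setup B: H = 200²/(4×0.049) + 200 ≈ 204281.6 mm; DoF = Df − Dn = 18287.5 − 15536.3 ≈ 2751.2 mm.
Ratio = 2751.2 / 506.04 ≈ 5.44.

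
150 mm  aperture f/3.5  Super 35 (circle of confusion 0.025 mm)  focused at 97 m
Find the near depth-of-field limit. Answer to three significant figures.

70.5 m

Hyperfocal distance H = f²/(N·c) + f = 150²/(3.5 × 0.025) + 150 = 22500/0.0875 + 150 ≈ 257292.9 mm ≈ 257.3 m.
Near limit Dn = s·(H − f)/(H + s − 2f) = 97000 × (257292.9 − 150) / (257292.9 + 97000 − 2 × 150) = 97000 × 257142.9 / 353992.9 ≈ 70461 mm ≈ 70.5 m.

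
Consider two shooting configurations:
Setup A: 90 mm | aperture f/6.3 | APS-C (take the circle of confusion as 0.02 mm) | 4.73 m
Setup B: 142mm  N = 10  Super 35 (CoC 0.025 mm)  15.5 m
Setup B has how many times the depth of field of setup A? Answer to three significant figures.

Setup A: H = 90²/(6.3×0.02) + 90 ≈ 64375.7 mm; DoF = Df − Dn = 5097.96 − 4411.58 ≈ 686.38 mm.
Setup B: H = 142²/(10×0.025) + 142 ≈ 80798.0 mm; DoF = Df − Dn = 19145.6 − 13020.7 ≈ 6124.9 mm.
Ratio = 6124.9 / 686.38 ≈ 8.92.

8.92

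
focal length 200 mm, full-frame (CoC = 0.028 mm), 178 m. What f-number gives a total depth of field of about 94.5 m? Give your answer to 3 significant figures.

f/2.00

Write h = H − f = f²/(N·c). The thin-lens limits are Dn = s·h/(h + (s−f)) and Df = s·h/(h − (s−f)), so DoF = Df − Dn = 2·s·(s−f)·h / (h² − (s−f)²).
That is a quadratic in h: DoF·h² − 2·s·(s−f)·h − DoF·(s−f)² = 0 ⇒ h = (s−f)·(s + √(s² + DoF²)) / DoF = 177800 × (178000 + √(178000² + 94500²)) / 94500 = 177800 × (178000 + 201530) / 94500 ≈ 714078 mm.
Then N = f²/(c·h) = 200² / (0.028 × 714078) = 40000 / 19994 ≈ 2.00.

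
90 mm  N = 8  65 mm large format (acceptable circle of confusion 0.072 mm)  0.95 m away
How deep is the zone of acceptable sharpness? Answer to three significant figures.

117 mm

Hyperfocal distance H = f²/(N·c) + f = 90²/(8 × 0.072) + 90 = 8100/0.576 + 90 ≈ 14152.5 mm ≈ 14.15 m.
Near limit Dn = s·(H − f)/(H + s − 2f) = 950 × (14152.5 − 90) / (14152.5 + 950 − 2 × 90) = 950 × 14062.5 / 14922.5 ≈ 895.25 mm.
Far limit Df = s·(H − f)/(H − s) = 950 × (14152.5 − 90) / (14152.5 − 950) = 950 × 14062.5 / 13202.5 ≈ 1011.88 mm.
Depth of field = Df − Dn = 1011.88 − 895.25 ≈ 116.63 mm.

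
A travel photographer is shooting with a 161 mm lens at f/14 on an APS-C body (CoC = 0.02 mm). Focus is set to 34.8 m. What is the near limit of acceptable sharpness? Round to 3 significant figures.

25.3 m

Hyperfocal distance H = f²/(N·c) + f = 161²/(14 × 0.02) + 161 = 25921/0.28 + 161 ≈ 92736.0 mm ≈ 92.74 m.
Near limit Dn = s·(H − f)/(H + s − 2f) = 34800 × (92736.0 − 161) / (92736.0 + 34800 − 2 × 161) = 34800 × 92575.0 / 127214.0 ≈ 25324 mm ≈ 25.3 m.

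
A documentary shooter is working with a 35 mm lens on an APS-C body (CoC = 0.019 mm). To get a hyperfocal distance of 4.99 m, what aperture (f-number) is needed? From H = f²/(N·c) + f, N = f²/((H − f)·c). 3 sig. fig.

Rearrange H = f²/(N·c) + f for N: N = f² / ((H − f)·c).
N = 35² / ((4990 − 35) × 0.019) = 1225 / 94.14 ≈ 13.

f/13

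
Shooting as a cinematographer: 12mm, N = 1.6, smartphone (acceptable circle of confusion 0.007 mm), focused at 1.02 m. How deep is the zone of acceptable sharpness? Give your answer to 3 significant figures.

161 mm

Hyperfocal distance H = f²/(N·c) + f = 12²/(1.6 × 0.007) + 12 = 144/0.0112 + 12 ≈ 12869.1 mm ≈ 12.87 m.
Near limit Dn = s·(H − f)/(H + s − 2f) = 1020 × (12869.1 − 12) / (12869.1 + 1020 − 2 × 12) = 1020 × 12857.1 / 13865.1 ≈ 945.85 mm.
Far limit Df = s·(H − f)/(H − s) = 1020 × (12869.1 − 12) / (12869.1 − 1020) = 1020 × 12857.1 / 11849.1 ≈ 1106.77 mm.
Depth of field = Df − Dn = 1106.77 − 945.85 ≈ 160.92 mm.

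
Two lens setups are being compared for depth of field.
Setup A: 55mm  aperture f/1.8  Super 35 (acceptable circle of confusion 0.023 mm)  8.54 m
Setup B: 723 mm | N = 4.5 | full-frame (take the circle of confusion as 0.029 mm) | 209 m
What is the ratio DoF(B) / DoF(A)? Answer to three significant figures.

10.8

Setup A: H = 55²/(1.8×0.023) + 55 ≈ 73122.6 mm; DoF = Df − Dn = 9662.0 − 7651.5 ≈ 2010.5 mm.
Setup B: H = 723²/(4.5×0.029) + 723 ≈ 4006309.2 mm; DoF = Df − Dn = 220463 − 198670 ≈ 21793 mm.
Ratio = 21793 / 2010.5 ≈ 10.8.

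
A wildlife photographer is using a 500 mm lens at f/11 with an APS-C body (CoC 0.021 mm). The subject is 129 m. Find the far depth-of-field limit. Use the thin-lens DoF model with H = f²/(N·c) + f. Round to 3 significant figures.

Hyperfocal distance H = f²/(N·c) + f = 500²/(11 × 0.021) + 500 = 250000/0.231 + 500 ≈ 1082751.1 mm ≈ 1083 m.
Far limit Df = s·(H − f)/(H − s) = 129000 × (1082751.1 − 500) / (1082751.1 − 129000) = 129000 × 1082251.1 / 953751.1 ≈ 146380 mm ≈ 146 m.

146 m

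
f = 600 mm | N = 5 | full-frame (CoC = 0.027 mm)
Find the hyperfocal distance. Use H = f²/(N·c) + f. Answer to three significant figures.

Hyperfocal distance H = f²/(N·c) + f = 600²/(5 × 0.027) + 600 = 360000/0.135 + 600 ≈ 2667266.7 mm ≈ 2670 m.

2670 m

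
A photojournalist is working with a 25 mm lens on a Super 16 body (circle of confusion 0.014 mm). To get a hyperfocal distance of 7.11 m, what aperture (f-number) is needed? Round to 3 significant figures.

f/6.30

Rearrange H = f²/(N·c) + f for N: N = f² / ((H − f)·c).
N = 25² / ((7110 − 25) × 0.014) = 625 / 99.19 ≈ 6.30.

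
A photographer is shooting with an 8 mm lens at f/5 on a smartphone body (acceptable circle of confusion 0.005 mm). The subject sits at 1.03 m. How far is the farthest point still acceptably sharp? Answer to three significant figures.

Hyperfocal distance H = f²/(N·c) + f = 8²/(5 × 0.005) + 8 = 64/0.025 + 8 ≈ 2568.0 mm ≈ 2.568 m.
Far limit Df = s·(H − f)/(H − s) = 1030 × (2568.0 − 8) / (2568.0 − 1030) = 1030 × 2560.0 / 1538.0 ≈ 1714.4 mm ≈ 1.71 m.

1.71 m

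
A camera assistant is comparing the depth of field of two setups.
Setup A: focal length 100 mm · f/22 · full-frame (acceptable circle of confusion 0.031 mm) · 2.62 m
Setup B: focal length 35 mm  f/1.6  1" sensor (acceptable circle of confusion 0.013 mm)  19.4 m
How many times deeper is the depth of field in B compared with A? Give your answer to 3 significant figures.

15.4

Setup A: H = 100²/(22×0.031) + 100 ≈ 14762.8 mm; DoF = Df − Dn = 3163.73 − 2235.75 ≈ 927.98 mm.
Setup B: H = 35²/(1.6×0.013) + 35 ≈ 58929.2 mm; DoF = Df − Dn = 28904 − 14600 ≈ 14304 mm.
Ratio = 14304 / 927.98 ≈ 15.4.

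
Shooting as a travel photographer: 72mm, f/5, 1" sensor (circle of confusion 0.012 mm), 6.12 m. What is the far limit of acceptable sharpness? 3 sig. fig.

6.58 m

Hyperfocal distance H = f²/(N·c) + f = 72²/(5 × 0.012) + 72 = 5184/0.06 + 72 ≈ 86472.0 mm ≈ 86.47 m.
Far limit Df = s·(H − f)/(H − s) = 6120 × (86472.0 − 72) / (86472.0 − 6120) = 6120 × 86400.0 / 80352.0 ≈ 6580.6 mm ≈ 6.58 m.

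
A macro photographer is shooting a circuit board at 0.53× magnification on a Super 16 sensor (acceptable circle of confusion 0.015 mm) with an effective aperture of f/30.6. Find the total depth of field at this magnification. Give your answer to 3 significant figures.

At magnification m, DoF ≈ 2·N_eff·c/m² = 2 × 30.6 × 0.015 / 0.53² = 0.918 / 0.2809 ≈ 3.27 mm.

3.27 mm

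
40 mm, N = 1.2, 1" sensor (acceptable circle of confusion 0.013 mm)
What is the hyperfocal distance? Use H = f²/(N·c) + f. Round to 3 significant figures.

Hyperfocal distance H = f²/(N·c) + f = 40²/(1.2 × 0.013) + 40 = 1600/0.0156 + 40 ≈ 102604.1 mm ≈ 103 m.

103 m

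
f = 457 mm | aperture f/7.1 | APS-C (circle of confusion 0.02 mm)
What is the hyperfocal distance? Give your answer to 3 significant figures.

Hyperfocal distance H = f²/(N·c) + f = 457²/(7.1 × 0.02) + 457 = 208849/0.142 + 457 ≈ 1471224.6 mm ≈ 1470 m.

1470 m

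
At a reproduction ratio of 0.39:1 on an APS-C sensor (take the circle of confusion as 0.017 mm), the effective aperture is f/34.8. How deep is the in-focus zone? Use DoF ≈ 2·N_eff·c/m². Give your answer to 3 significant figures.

7.78 mm

At magnification m, DoF ≈ 2·N_eff·c/m² = 2 × 34.8 × 0.017 / 0.39² = 1.183 / 0.1521 ≈ 7.78 mm.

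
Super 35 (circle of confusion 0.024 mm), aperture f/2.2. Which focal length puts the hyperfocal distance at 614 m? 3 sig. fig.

180 mm

From H = f²/(N·c) + f, with f ≪ H: f ≈ √(H·N·c) = √(614000 × 2.2 × 0.024) = √32419 ≈ 180.1 mm.
The +f correction barely moves this — solving exactly, f² + N·c·f − N·c·H = 0 ⇒ f = (−N·c + √((N·c)² + 4·N·c·H))/2 = (−0.0528 + √129677)/2 ≈ 180.03 mm, so f ≈ 180 mm.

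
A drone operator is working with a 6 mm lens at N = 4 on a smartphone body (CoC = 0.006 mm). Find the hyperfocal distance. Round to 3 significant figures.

Hyperfocal distance H = f²/(N·c) + f = 6²/(4 × 0.006) + 6 = 36/0.024 + 6 ≈ 1506.0 mm ≈ 1.51 m.

1.51 m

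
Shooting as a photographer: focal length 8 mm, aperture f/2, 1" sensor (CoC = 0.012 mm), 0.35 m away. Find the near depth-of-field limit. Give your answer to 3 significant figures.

Hyperfocal distance H = f²/(N·c) + f = 8²/(2 × 0.012) + 8 = 64/0.024 + 8 ≈ 2674.7 mm ≈ 2.675 m.
Near limit Dn = s·(H − f)/(H + s − 2f) = 350 × (2674.7 − 8) / (2674.7 + 350 − 2 × 8) = 350 × 2666.7 / 3008.7 ≈ 310.21 mm.

310 mm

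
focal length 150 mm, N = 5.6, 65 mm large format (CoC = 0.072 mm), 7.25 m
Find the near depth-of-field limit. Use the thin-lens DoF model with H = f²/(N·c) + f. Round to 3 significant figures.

Hyperfocal distance H = f²/(N·c) + f = 150²/(5.6 × 0.072) + 150 = 22500/0.4032 + 150 ≈ 55953.6 mm ≈ 55.95 m.
Near limit Dn = s·(H − f)/(H + s − 2f) = 7250 × (55953.6 − 150) / (55953.6 + 7250 − 2 × 150) = 7250 × 55803.6 / 62903.6 ≈ 6431.7 mm ≈ 6.43 m.

6.43 m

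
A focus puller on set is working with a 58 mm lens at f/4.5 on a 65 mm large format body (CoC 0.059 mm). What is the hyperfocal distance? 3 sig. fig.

Hyperfocal distance H = f²/(N·c) + f = 58²/(4.5 × 0.059) + 58 = 3364/0.2655 + 58 ≈ 12728.4 mm ≈ 12.7 m.

12.7 m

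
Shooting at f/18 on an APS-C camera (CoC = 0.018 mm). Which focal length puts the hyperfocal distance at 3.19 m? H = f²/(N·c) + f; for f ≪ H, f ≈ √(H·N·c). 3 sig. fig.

32.0 mm

From H = f²/(N·c) + f, with f ≪ H: f ≈ √(H·N·c) = √(3190 × 18 × 0.018) = √1033.6 ≈ 32.15 mm.
Exact: f² + N·c·f − N·c·H = 0 ⇒ f = (−N·c + √((N·c)² + 4·N·c·H))/2 = (−0.324 + √4134.3)/2 ≈ 31.987 mm ≈ 32.0 mm.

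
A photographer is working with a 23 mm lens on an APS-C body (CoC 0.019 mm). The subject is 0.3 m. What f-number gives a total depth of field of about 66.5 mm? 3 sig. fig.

f/11

Write h = H − f = f²/(N·c). The thin-lens limits are Dn = s·h/(h + (s−f)) and Df = s·h/(h − (s−f)), so DoF = Df − Dn = 2·s·(s−f)·h / (h² − (s−f)²).
That is a quadratic in h: DoF·h² − 2·s·(s−f)·h − DoF·(s−f)² = 0 ⇒ h = (s−f)·(s + √(s² + DoF²)) / DoF = 277 × (300 + √(300² + 66.5²)) / 66.5 = 277 × (300 + 307.282) / 66.5 ≈ 2529.6 mm.
Then N = f²/(c·h) = 23² / (0.019 × 2529.6) = 529 / 48.062 ≈ 11.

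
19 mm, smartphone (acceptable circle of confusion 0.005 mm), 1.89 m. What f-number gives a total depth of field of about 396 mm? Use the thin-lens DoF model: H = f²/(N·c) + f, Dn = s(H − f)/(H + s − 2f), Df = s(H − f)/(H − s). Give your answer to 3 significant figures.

Write h = H − f = f²/(N·c). The thin-lens limits are Dn = s·h/(h + (s−f)) and Df = s·h/(h − (s−f)), so DoF = Df − Dn = 2·s·(s−f)·h / (h² − (s−f)²).
That is a quadratic in h: DoF·h² − 2·s·(s−f)·h − DoF·(s−f)² = 0 ⇒ h = (s−f)·(s + √(s² + DoF²)) / DoF = 1871 × (1890 + √(1890² + 396²)) / 396 = 1871 × (1890 + 1931.04) / 396 ≈ 18053 mm.
Then N = f²/(c·h) = 19² / (0.005 × 18053) = 361 / 90.267 ≈ 4.

f/4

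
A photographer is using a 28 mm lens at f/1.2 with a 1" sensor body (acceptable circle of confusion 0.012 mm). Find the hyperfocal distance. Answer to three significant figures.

54.5 m

Hyperfocal distance H = f²/(N·c) + f = 28²/(1.2 × 0.012) + 28 = 784/0.0144 + 28 ≈ 54472.4 mm ≈ 54.5 m.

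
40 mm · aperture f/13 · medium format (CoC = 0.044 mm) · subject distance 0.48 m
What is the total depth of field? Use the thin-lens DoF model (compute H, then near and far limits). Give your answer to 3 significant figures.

155 mm

Hyperfocal distance H = f²/(N·c) + f = 40²/(13 × 0.044) + 40 = 1600/0.572 + 40 ≈ 2837.2 mm ≈ 2.837 m.
Near limit Dn = s·(H − f)/(H + s − 2f) = 480 × (2837.2 − 40) / (2837.2 + 480 − 2 × 40) = 480 × 2797.2 / 3237.2 ≈ 414.76 mm.
Far limit Df = s·(H − f)/(H − s) = 480 × (2837.2 − 40) / (2837.2 − 480) = 480 × 2797.2 / 2357.2 ≈ 569.60 mm.
Depth of field = Df − Dn = 569.60 − 414.76 ≈ 154.84 mm.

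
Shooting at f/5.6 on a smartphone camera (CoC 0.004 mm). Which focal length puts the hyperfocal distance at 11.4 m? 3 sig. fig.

From H = f²/(N·c) + f, with f ≪ H: f ≈ √(H·N·c) = √(11400 × 5.6 × 0.004) = √255.36 ≈ 15.98 mm.
The +f correction barely moves this — solving exactly, f² + N·c·f − N·c·H = 0 ⇒ f = (−N·c + √((N·c)² + 4·N·c·H))/2 = (−0.0224 + √1021.4)/2 ≈ 15.969 mm, so f ≈ 16.0 mm.

16.0 mm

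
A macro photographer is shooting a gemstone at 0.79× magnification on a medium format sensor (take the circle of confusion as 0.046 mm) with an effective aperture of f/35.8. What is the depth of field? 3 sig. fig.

5.28 mm

At magnification m, DoF ≈ 2·N_eff·c/m² = 2 × 35.8 × 0.046 / 0.79² = 3.294 / 0.6241 ≈ 5.28 mm.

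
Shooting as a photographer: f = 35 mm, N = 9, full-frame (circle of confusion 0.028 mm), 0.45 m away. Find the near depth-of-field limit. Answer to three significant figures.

415 mm

Hyperfocal distance H = f²/(N·c) + f = 35²/(9 × 0.028) + 35 = 1225/0.252 + 35 ≈ 4896.1 mm ≈ 4.896 m.
Near limit Dn = s·(H − f)/(H + s − 2f) = 450 × (4896.1 − 35) / (4896.1 + 450 − 2 × 35) = 450 × 4861.1 / 5276.1 ≈ 414.60 mm.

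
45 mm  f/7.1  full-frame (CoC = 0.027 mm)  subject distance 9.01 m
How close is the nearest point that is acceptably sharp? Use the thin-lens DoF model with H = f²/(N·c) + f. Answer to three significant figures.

Hyperfocal distance H = f²/(N·c) + f = 45²/(7.1 × 0.027) + 45 = 2025/0.1917 + 45 ≈ 10608.4 mm ≈ 10.61 m.
Near limit Dn = s·(H − f)/(H + s − 2f) = 9010 × (10608.4 − 45) / (10608.4 + 9010 − 2 × 45) = 9010 × 10563.4 / 19528.4 ≈ 4873.7 mm ≈ 4.87 m.

4.87 m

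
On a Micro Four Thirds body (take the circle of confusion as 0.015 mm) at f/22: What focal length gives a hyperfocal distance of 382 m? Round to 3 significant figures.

355 mm

From H = f²/(N·c) + f, with f ≪ H: f ≈ √(H·N·c) = √(382000 × 22 × 0.015) = √126060 ≈ 355.0 mm.
The +f correction barely moves this — solving exactly, f² + N·c·f − N·c·H = 0 ⇒ f = (−N·c + √((N·c)² + 4·N·c·H))/2 = (−0.33 + √504240)/2 ≈ 354.88 mm, so f ≈ 355 mm.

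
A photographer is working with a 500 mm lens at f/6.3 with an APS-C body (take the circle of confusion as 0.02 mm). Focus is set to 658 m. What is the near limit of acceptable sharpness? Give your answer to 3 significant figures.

494 m

Hyperfocal distance H = f²/(N·c) + f = 500²/(6.3 × 0.02) + 500 = 250000/0.126 + 500 ≈ 1984627.0 mm ≈ 1985 m.
Near limit Dn = s·(H − f)/(H + s − 2f) = 658000 × (1984627.0 − 500) / (1984627.0 + 658000 − 2 × 500) = 658000 × 1984127.0 / 2641627.0 ≈ 494224 mm ≈ 494 m.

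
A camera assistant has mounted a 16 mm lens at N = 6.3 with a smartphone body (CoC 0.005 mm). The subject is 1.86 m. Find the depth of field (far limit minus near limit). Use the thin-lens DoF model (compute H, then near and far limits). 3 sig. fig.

0.890 m

Hyperfocal distance H = f²/(N·c) + f = 16²/(6.3 × 0.005) + 16 = 256/0.0315 + 16 ≈ 8143.0 mm ≈ 8.143 m.
Near limit Dn = s·(H − f)/(H + s − 2f) = 1860 × (8143.0 − 16) / (8143.0 + 1860 − 2 × 16) = 1860 × 8127.0 / 9971.0 ≈ 1516.02 mm.
Far limit Df = s·(H − f)/(H − s) = 1860 × (8143.0 − 16) / (8143.0 − 1860) = 1860 × 8127.0 / 6283.0 ≈ 2405.89 mm.
Depth of field = Df − Dn = 2405.89 − 1516.02 ≈ 889.87 mm ≈ 0.890 m.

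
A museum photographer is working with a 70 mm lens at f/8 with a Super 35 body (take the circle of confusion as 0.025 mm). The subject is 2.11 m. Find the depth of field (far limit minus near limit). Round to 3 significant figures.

Hyperfocal distance H = f²/(N·c) + f = 70²/(8 × 0.025) + 70 = 4900/0.2 + 70 ≈ 24570.0 mm ≈ 24.57 m.
Near limit Dn = s·(H − f)/(H + s − 2f) = 2110 × (24570.0 − 70) / (24570.0 + 2110 − 2 × 70) = 2110 × 24500.0 / 26540.0 ≈ 1947.81 mm.
Far limit Df = s·(H − f)/(H − s) = 2110 × (24570.0 − 70) / (24570.0 − 2110) = 2110 × 24500.0 / 22460.0 ≈ 2301.65 mm.
Depth of field = Df − Dn = 2301.65 − 1947.81 ≈ 353.84 mm.

354 mm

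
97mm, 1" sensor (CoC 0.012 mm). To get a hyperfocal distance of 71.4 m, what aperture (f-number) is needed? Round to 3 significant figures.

Rearrange H = f²/(N·c) + f for N: N = f² / ((H − f)·c).
N = 97² / ((71400 − 97) × 0.012) = 9409 / 855.6 ≈ 11.

f/11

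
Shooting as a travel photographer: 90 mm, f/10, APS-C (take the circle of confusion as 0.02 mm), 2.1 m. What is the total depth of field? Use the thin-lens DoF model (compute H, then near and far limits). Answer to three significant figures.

Hyperfocal distance H = f²/(N·c) + f = 90²/(10 × 0.02) + 90 = 8100/0.2 + 90 ≈ 40590.0 mm ≈ 40.59 m.
Near limit Dn = s·(H − f)/(H + s − 2f) = 2100 × (40590.0 − 90) / (40590.0 + 2100 − 2 × 90) = 2100 × 40500.0 / 42510.0 ≈ 2000.71 mm.
Far limit Df = s·(H − f)/(H − s) = 2100 × (40590.0 − 90) / (40590.0 − 2100) = 2100 × 40500.0 / 38490.0 ≈ 2209.66 mm.
Depth of field = Df − Dn = 2209.66 − 2000.71 ≈ 208.95 mm.

209 mm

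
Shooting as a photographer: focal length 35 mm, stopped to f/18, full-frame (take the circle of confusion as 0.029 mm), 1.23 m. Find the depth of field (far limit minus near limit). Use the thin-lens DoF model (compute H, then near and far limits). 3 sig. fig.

Hyperfocal distance H = f²/(N·c) + f = 35²/(18 × 0.029) + 35 = 1225/0.522 + 35 ≈ 2381.7 mm ≈ 2.382 m.
Near limit Dn = s·(H − f)/(H + s − 2f) = 1230 × (2381.7 − 35) / (2381.7 + 1230 − 2 × 35) = 1230 × 2346.7 / 3541.7 ≈ 815.0 mm.
Far limit Df = s·(H − f)/(H − s) = 1230 × (2381.7 − 35) / (2381.7 − 1230) = 1230 × 2346.7 / 1151.7 ≈ 2506.2 mm.
Depth of field = Df − Dn = 2506.2 − 815.0 ≈ 1691.2 mm ≈ 1.69 m.

1.69 m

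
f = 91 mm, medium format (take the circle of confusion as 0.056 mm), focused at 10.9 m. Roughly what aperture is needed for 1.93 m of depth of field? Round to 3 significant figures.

Write h = H − f = f²/(N·c). The thin-lens limits are Dn = s·h/(h + (s−f)) and Df = s·h/(h − (s−f)), so DoF = Df − Dn = 2·s·(s−f)·h / (h² − (s−f)²).
That is a quadratic in h: DoF·h² − 2·s·(s−f)·h − DoF·(s−f)² = 0 ⇒ h = (s−f)·(s + √(s² + DoF²)) / DoF = 10809 × (10900 + √(10900² + 1930²)) / 1930 = 10809 × (10900 + 11069.5) / 1930 ≈ 123041 mm.
Then N = f²/(c·h) = 91² / (0.056 × 123041) = 8281 / 6890.3 ≈ 1.20.

f/1.20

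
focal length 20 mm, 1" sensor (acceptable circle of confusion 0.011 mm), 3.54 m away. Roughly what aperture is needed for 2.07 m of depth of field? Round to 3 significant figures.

Write h = H − f = f²/(N·c). The thin-lens limits are Dn = s·h/(h + (s−f)) and Df = s·h/(h − (s−f)), so DoF = Df − Dn = 2·s·(s−f)·h / (h² − (s−f)²).
That is a quadratic in h: DoF·h² − 2·s·(s−f)·h − DoF·(s−f)² = 0 ⇒ h = (s−f)·(s + √(s² + DoF²)) / DoF = 3520 × (3540 + √(3540² + 2070²)) / 2070 = 3520 × (3540 + 4100.79) / 2070 ≈ 12993 mm.
Then N = f²/(c·h) = 20² / (0.011 × 12993) = 400 / 142.92 ≈ 2.80.

f/2.80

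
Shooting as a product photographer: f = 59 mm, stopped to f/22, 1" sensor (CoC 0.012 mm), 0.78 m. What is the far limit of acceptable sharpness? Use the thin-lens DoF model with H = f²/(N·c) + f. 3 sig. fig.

0.825 m

Hyperfocal distance H = f²/(N·c) + f = 59²/(22 × 0.012) + 59 = 3481/0.264 + 59 ≈ 13244.6 mm ≈ 13.24 m.
Far limit Df = s·(H − f)/(H − s) = 780 × (13244.6 − 59) / (13244.6 − 780) = 780 × 13185.6 / 12464.6 ≈ 825.12 mm ≈ 0.825 m.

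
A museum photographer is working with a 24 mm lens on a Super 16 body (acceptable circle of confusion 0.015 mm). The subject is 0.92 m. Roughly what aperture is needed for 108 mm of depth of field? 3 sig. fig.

Write h = H − f = f²/(N·c). The thin-lens limits are Dn = s·h/(h + (s−f)) and Df = s·h/(h − (s−f)), so DoF = Df − Dn = 2·s·(s−f)·h / (h² − (s−f)²).
That is a quadratic in h: DoF·h² − 2·s·(s−f)·h − DoF·(s−f)² = 0 ⇒ h = (s−f)·(s + √(s² + DoF²)) / DoF = 896 × (920 + √(920² + 108²)) / 108 = 896 × (920 + 926.317) / 108 ≈ 15318 mm.
Then N = f²/(c·h) = 24² / (0.015 × 15318) = 576 / 229.76 ≈ 2.51.

f/2.51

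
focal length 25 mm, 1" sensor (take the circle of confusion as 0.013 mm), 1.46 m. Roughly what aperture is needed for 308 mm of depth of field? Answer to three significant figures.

Write h = H − f = f²/(N·c). The thin-lens limits are Dn = s·h/(h + (s−f)) and Df = s·h/(h − (s−f)), so DoF = Df − Dn = 2·s·(s−f)·h / (h² − (s−f)²).
That is a quadratic in h: DoF·h² − 2·s·(s−f)·h − DoF·(s−f)² = 0 ⇒ h = (s−f)·(s + √(s² + DoF²)) / DoF = 1435 × (1460 + √(1460² + 308²)) / 308 = 1435 × (1460 + 1492.13) / 308 ≈ 13754 mm.
Then N = f²/(c·h) = 25² / (0.013 × 13754) = 625 / 178.81 ≈ 3.50.

f/3.50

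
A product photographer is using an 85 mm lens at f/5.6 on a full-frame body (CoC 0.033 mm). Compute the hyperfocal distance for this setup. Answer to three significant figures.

39.2 m

Hyperfocal distance H = f²/(N·c) + f = 85²/(5.6 × 0.033) + 85 = 7225/0.1848 + 85 ≈ 39181.3 mm ≈ 39.2 m.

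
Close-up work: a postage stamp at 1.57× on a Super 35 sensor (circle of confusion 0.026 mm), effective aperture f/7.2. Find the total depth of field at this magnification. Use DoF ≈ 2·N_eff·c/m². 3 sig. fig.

At magnification m, DoF ≈ 2·N_eff·c/m² = 2 × 7.2 × 0.026 / 1.57² = 0.3744 / 2.465 ≈ 0.152 mm.

0.152 mm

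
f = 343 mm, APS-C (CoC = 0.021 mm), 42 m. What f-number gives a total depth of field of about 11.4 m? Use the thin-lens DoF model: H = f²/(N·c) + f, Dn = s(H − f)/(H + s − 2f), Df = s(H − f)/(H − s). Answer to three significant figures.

f/17.9

Write h = H − f = f²/(N·c). The thin-lens limits are Dn = s·h/(h + (s−f)) and Df = s·h/(h − (s−f)), so DoF = Df − Dn = 2·s·(s−f)·h / (h² − (s−f)²).
That is a quadratic in h: DoF·h² − 2·s·(s−f)·h − DoF·(s−f)² = 0 ⇒ h = (s−f)·(s + √(s² + DoF²)) / DoF = 41657 × (42000 + √(42000² + 11400²)) / 11400 = 41657 × (42000 + 43519.7) / 11400 ≈ 312499 mm.
Then N = f²/(c·h) = 343² / (0.021 × 312499) = 117649 / 6562.5 ≈ 17.9.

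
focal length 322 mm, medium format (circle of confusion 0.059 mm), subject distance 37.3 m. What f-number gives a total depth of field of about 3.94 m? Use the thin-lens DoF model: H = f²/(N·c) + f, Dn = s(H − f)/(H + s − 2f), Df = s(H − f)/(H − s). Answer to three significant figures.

f/2.50

Write h = H − f = f²/(N·c). The thin-lens limits are Dn = s·h/(h + (s−f)) and Df = s·h/(h − (s−f)), so DoF = Df − Dn = 2·s·(s−f)·h / (h² − (s−f)²).
That is a quadratic in h: DoF·h² − 2·s·(s−f)·h − DoF·(s−f)² = 0 ⇒ h = (s−f)·(s + √(s² + DoF²)) / DoF = 36978 × (37300 + √(37300² + 3940²)) / 3940 = 36978 × (37300 + 37507.5) / 3940 ≈ 702089 mm.
Then N = f²/(c·h) = 322² / (0.059 × 702089) = 103684 / 41423 ≈ 2.50.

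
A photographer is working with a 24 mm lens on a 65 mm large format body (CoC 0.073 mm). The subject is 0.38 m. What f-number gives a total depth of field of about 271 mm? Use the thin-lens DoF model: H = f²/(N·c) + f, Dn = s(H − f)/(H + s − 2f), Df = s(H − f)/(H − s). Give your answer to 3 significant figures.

Write h = H − f = f²/(N·c). The thin-lens limits are Dn = s·h/(h + (s−f)) and Df = s·h/(h − (s−f)), so DoF = Df − Dn = 2·s·(s−f)·h / (h² − (s−f)²).
That is a quadratic in h: DoF·h² − 2·s·(s−f)·h − DoF·(s−f)² = 0 ⇒ h = (s−f)·(s + √(s² + DoF²)) / DoF = 356 × (380 + √(380² + 271²)) / 271 = 356 × (380 + 466.734) / 271 ≈ 1112.3 mm.
Then N = f²/(c·h) = 24² / (0.073 × 1112.3) = 576 / 81.199 ≈ 7.09.

f/7.09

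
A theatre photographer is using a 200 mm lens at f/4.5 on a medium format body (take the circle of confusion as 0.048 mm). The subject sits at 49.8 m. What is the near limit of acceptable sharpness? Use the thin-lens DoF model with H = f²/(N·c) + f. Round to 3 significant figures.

39.3 m

Hyperfocal distance H = f²/(N·c) + f = 200²/(4.5 × 0.048) + 200 = 40000/0.216 + 200 ≈ 185385.2 mm ≈ 185.4 m.
Near limit Dn = s·(H − f)/(H + s − 2f) = 49800 × (185385.2 − 200) / (185385.2 + 49800 − 2 × 200) = 49800 × 185185.2 / 234785.2 ≈ 39279 mm ≈ 39.3 m.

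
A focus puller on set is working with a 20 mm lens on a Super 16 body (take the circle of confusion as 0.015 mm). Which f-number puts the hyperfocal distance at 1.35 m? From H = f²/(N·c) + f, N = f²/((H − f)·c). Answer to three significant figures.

Rearrange H = f²/(N·c) + f for N: N = f² / ((H − f)·c).
N = 20² / ((1350 − 20) × 0.015) = 400 / 19.95 ≈ 20.1.

f/20.1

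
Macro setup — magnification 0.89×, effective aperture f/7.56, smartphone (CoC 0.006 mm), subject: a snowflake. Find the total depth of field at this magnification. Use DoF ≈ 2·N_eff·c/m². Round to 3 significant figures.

0.115 mm

At magnification m, DoF ≈ 2·N_eff·c/m² = 2 × 7.56 × 0.006 / 0.89² = 0.09072 / 0.7921 ≈ 0.115 mm.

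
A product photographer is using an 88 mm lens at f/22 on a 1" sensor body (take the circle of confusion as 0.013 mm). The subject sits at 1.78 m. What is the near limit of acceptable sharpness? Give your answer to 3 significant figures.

Hyperfocal distance H = f²/(N·c) + f = 88²/(22 × 0.013) + 88 = 7744/0.286 + 88 ≈ 27164.9 mm ≈ 27.16 m.
Near limit Dn = s·(H − f)/(H + s − 2f) = 1780 × (27164.9 − 88) / (27164.9 + 1780 − 2 × 88) = 1780 × 27076.9 / 28768.9 ≈ 1675.3 mm ≈ 1.68 m.

1.68 m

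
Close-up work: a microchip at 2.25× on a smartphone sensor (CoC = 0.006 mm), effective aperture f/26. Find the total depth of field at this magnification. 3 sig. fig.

At magnification m, DoF ≈ 2·N_eff·c/m² = 2 × 26 × 0.006 / 2.25² = 0.312 / 5.062 ≈ 0.0616 mm.

0.0616 mm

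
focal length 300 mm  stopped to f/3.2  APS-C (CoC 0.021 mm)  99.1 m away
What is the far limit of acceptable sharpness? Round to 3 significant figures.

107 m

Hyperfocal distance H = f²/(N·c) + f = 300²/(3.2 × 0.021) + 300 = 90000/0.0672 + 300 ≈ 1339585.7 mm ≈ 1340 m.
Far limit Df = s·(H − f)/(H − s) = 99100 × (1339585.7 − 300) / (1339585.7 − 99100) = 99100 × 1339285.7 / 1240485.7 ≈ 106993 mm ≈ 107 m.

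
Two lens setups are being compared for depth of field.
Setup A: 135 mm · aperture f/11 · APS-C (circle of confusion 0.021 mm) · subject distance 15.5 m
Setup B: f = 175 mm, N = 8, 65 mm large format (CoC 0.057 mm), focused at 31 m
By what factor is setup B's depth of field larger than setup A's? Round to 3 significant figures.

Setup A: H = 135²/(11×0.021) + 135 ≈ 79031.1 mm; DoF = Df − Dn = 19248.7 − 12973.4 ≈ 6275.3 mm.
Setup B: H = 175²/(8×0.057) + 175 ≈ 67335.1 mm; DoF = Df − Dn = 57299 − 21248 ≈ 36051 mm.
Ratio = 36051 / 6275.3 ≈ 5.74.

5.74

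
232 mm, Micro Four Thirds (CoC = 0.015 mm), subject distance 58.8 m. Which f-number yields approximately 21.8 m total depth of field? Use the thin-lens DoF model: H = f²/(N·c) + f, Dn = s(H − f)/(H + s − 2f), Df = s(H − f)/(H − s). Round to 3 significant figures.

f/11

Write h = H − f = f²/(N·c). The thin-lens limits are Dn = s·h/(h + (s−f)) and Df = s·h/(h − (s−f)), so DoF = Df − Dn = 2·s·(s−f)·h / (h² − (s−f)²).
That is a quadratic in h: DoF·h² − 2·s·(s−f)·h − DoF·(s−f)² = 0 ⇒ h = (s−f)·(s + √(s² + DoF²)) / DoF = 58568 × (58800 + √(58800² + 21800²)) / 21800 = 58568 × (58800 + 62711.1) / 21800 ≈ 326452 mm.
Then N = f²/(c·h) = 232² / (0.015 × 326452) = 53824 / 4896.8 ≈ 11.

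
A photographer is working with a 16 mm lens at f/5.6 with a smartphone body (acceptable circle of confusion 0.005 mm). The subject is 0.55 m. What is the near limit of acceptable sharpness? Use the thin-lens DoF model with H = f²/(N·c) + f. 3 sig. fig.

Hyperfocal distance H = f²/(N·c) + f = 16²/(5.6 × 0.005) + 16 = 256/0.028 + 16 ≈ 9158.9 mm ≈ 9.159 m.
Near limit Dn = s·(H − f)/(H + s − 2f) = 550 × (9158.9 − 16) / (9158.9 + 550 − 2 × 16) = 550 × 9142.9 / 9676.9 ≈ 519.65 mm ≈ 0.520 m.

0.520 m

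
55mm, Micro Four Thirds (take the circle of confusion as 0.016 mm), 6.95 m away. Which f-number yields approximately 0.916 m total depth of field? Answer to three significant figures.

f/1.80

Write h = H − f = f²/(N·c). The thin-lens limits are Dn = s·h/(h + (s−f)) and Df = s·h/(h − (s−f)), so DoF = Df − Dn = 2·s·(s−f)·h / (h² − (s−f)²).
That is a quadratic in h: DoF·h² − 2·s·(s−f)·h − DoF·(s−f)² = 0 ⇒ h = (s−f)·(s + √(s² + DoF²)) / DoF = 6895 × (6950 + √(6950² + 916²)) / 916 = 6895 × (6950 + 7010.10) / 916 ≈ 105082 mm.
Then N = f²/(c·h) = 55² / (0.016 × 105082) = 3025 / 1681.3 ≈ 1.80.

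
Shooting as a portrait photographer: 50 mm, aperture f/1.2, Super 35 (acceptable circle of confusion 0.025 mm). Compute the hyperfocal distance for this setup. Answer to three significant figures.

Hyperfocal distance H = f²/(N·c) + f = 50²/(1.2 × 0.025) + 50 = 2500/0.03 + 50 ≈ 83383.3 mm ≈ 83.4 m.

83.4 m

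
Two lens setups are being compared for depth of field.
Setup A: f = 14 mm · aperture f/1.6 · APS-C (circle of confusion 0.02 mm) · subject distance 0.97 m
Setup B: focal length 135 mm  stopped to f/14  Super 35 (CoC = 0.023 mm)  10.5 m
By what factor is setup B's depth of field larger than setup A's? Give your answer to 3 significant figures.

Setup A: H = 14²/(1.6×0.02) + 14 ≈ 6139.0 mm; DoF = Df − Dn = 1149.40 − 839.04 ≈ 310.36 mm.
Setup B: H = 135²/(14×0.023) + 135 ≈ 56734.4 mm; DoF = Df − Dn = 12853.9 − 8874.8 ≈ 3979.1 mm.
Ratio = 3979.1 / 310.36 ≈ 12.8.

12.8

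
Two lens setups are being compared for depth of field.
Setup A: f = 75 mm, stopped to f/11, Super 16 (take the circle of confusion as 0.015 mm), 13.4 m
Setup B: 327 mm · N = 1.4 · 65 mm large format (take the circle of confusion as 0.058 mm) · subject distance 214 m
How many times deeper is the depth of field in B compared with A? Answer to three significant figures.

Setup A: H = 75²/(11×0.015) + 75 ≈ 34165.9 mm; DoF = Df − Dn = 21998 − 9634 ≈ 12364 mm.
Setup B: H = 327²/(1.4×0.058) + 327 ≈ 1317186.6 mm; DoF = Df − Dn = 255449 − 184124 ≈ 71325 mm.
Ratio = 71325 / 12364 ≈ 5.77.

5.77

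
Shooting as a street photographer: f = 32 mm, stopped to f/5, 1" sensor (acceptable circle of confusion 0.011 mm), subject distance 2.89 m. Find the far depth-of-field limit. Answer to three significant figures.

Hyperfocal distance H = f²/(N·c) + f = 32²/(5 × 0.011) + 32 = 1024/0.055 + 32 ≈ 18650.2 mm ≈ 18.65 m.
Far limit Df = s·(H − f)/(H − s) = 2890 × (18650.2 − 32) / (18650.2 − 2890) = 2890 × 18618.2 / 15760.2 ≈ 3414.1 mm ≈ 3.41 m.

3.41 m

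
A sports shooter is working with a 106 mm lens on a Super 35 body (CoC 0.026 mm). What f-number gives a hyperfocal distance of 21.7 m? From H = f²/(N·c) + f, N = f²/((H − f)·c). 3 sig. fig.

f/20

Rearrange H = f²/(N·c) + f for N: N = f² / ((H − f)·c).
N = 106² / ((21700 − 106) × 0.026) = 11236 / 561.4 ≈ 20.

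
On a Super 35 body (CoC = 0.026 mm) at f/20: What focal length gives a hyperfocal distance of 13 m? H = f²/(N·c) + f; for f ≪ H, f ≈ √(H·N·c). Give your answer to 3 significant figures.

From H = f²/(N·c) + f, with f ≪ H: f ≈ √(H·N·c) = √(13000 × 20 × 0.026) = √6760.0 ≈ 82.22 mm.
Exact: f² + N·c·f − N·c·H = 0 ⇒ f = (−N·c + √((N·c)² + 4·N·c·H))/2 = (−0.52 + √27040)/2 ≈ 81.960 mm ≈ 82.0 mm.

82.0 mm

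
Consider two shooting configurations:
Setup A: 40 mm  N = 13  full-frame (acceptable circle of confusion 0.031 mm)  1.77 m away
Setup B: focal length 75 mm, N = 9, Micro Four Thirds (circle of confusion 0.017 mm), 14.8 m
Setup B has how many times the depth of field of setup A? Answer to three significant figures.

Setup A: H = 40²/(13×0.031) + 40 ≈ 4010.2 mm; DoF = Df − Dn = 3136.9 − 1232.8 ≈ 1904.1 mm.
Setup B: H = 75²/(9×0.017) + 75 ≈ 36839.7 mm; DoF = Df − Dn = 24688 − 10568 ≈ 14120 mm.
Ratio = 14120 / 1904.1 ≈ 7.42.

7.42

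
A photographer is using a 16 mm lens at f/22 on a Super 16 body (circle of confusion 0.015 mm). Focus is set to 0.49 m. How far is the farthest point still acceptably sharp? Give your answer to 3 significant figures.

1.26 m

Hyperfocal distance H = f²/(N·c) + f = 16²/(22 × 0.015) + 16 = 256/0.33 + 16 ≈ 791.8 mm ≈ 0.792 m.
Far limit Df = s·(H − f)/(H − s) = 490 × (791.8 − 16) / (791.8 − 490) = 490 × 775.8 / 301.8 ≈ 1259.7 mm ≈ 1.26 m.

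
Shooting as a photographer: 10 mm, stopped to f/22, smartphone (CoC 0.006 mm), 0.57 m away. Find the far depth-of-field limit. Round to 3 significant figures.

Hyperfocal distance H = f²/(N·c) + f = 10²/(22 × 0.006) + 10 = 100/0.132 + 10 ≈ 767.6 mm ≈ 0.768 m.
Far limit Df = s·(H − f)/(H − s) = 570 × (767.6 − 10) / (767.6 − 570) = 570 × 757.6 / 197.6 ≈ 2185.6 mm ≈ 2.19 m.

2.19 m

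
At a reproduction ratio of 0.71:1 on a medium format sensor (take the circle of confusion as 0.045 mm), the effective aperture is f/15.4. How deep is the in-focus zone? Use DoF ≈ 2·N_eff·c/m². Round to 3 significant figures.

2.75 mm

At magnification m, DoF ≈ 2·N_eff·c/m² = 2 × 15.4 × 0.045 / 0.71² = 1.386 / 0.5041 ≈ 2.75 mm.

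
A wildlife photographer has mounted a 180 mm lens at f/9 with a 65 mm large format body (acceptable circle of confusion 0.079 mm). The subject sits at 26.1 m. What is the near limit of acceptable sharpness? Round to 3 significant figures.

Hyperfocal distance H = f²/(N·c) + f = 180²/(9 × 0.079) + 180 = 32400/0.711 + 180 ≈ 45749.6 mm ≈ 45.75 m.
Near limit Dn = s·(H − f)/(H + s − 2f) = 26100 × (45749.6 − 180) / (45749.6 + 26100 − 2 × 180) = 26100 × 45569.6 / 71489.6 ≈ 16637 mm ≈ 16.6 m.

16.6 m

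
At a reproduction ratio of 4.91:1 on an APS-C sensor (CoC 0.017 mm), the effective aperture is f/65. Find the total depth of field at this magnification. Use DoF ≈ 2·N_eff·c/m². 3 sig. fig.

0.0917 mm

At magnification m, DoF ≈ 2·N_eff·c/m² = 2 × 65 × 0.017 / 4.91² = 2.21 / 24.11 ≈ 0.0917 mm.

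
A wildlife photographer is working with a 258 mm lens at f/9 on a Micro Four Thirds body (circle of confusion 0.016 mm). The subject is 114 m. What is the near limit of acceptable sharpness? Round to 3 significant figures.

Hyperfocal distance H = f²/(N·c) + f = 258²/(9 × 0.016) + 258 = 66564/0.144 + 258 ≈ 462508.0 mm ≈ 462.5 m.
Near limit Dn = s·(H − f)/(H + s − 2f) = 114000 × (462508.0 − 258) / (462508.0 + 114000 − 2 × 258) = 114000 × 462250.0 / 575992.0 ≈ 91488 mm ≈ 91.5 m.

91.5 m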